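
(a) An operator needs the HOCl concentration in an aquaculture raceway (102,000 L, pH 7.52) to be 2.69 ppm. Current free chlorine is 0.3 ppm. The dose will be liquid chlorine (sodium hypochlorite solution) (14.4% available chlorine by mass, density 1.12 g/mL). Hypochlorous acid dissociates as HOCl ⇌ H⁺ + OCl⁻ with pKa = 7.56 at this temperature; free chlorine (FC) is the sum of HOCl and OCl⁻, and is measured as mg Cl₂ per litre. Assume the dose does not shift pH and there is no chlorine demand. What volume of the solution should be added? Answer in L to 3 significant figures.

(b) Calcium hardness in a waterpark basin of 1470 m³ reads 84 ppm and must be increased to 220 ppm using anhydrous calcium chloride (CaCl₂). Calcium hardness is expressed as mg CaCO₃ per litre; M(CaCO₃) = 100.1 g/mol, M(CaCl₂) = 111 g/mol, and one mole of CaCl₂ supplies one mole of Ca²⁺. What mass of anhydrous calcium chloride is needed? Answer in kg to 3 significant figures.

(a) [OCl⁻]/[HOCl] = 10^(pH − pKa) = 10^(7.52 − 7.56) = 0.912; fraction as HOCl = 1/(1 + 0.912) = 0.523.
(a) Free chlorine required for 2.69 ppm HOCl: 2.69 / 0.523 = 5.143 ppm.
(a) FC to add: 5.143 − 0.3 = 4.843 mg/L as Cl₂.
(a) Cl₂ equivalent: 4.843 mg/L × 102,000 L = 494 g.
(a) Product at 14.4% available Cl: 494 / 0.144 = 3431 g.
(a) Volume: 3431 g ÷ 1.12 g/mL = 3063 mL.

(b) Volume: 1470 m³ = 1,470,000 L.
(b) Hardness to add: (220 − 84) = 136 mg/L as CaCO₃ × 1,470,000 L = 199,900 g as CaCO₃.
(b) Moles of Ca²⁺ (1 mol Ca²⁺ ≡ 1 mol CaCO₃): 199,900 / 100.1 g/mol = 1997 mol.
(b) Mass of CaCl₂: 1997 × 111 = 221,700 g.

(a) 3.06 L; (b) 222 kg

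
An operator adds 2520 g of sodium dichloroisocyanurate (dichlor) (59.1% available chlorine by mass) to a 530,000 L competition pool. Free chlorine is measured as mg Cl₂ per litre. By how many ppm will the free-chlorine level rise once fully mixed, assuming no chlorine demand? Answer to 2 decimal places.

2.81 ppm

Available chlorine delivered: 2520 g × 0.591 = 1489 g as Cl₂.
Concentration rise: 1489 g / 530,000 L = 2.81 mg/L = 2.81 ppm.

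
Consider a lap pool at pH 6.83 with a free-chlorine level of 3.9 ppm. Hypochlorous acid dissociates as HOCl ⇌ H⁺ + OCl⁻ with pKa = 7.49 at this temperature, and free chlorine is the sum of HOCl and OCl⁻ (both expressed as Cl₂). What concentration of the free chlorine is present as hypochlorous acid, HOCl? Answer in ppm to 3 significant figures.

3.20 ppm

[OCl⁻]/[HOCl] = 10^(pH − pKa) = 10^(6.83 − 7.49) = 10^-0.66 = 0.2188.
Fraction as HOCl = 1 / (1 + 0.2188) = 0.8205.
HOCl = 0.8205 × 3.9 ppm = 3.2 ppm.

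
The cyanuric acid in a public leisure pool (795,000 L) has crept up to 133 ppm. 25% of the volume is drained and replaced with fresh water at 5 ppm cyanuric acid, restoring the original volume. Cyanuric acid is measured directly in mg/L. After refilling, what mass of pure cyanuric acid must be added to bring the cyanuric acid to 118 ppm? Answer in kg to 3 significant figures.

13.5 kg

After draining 25% and refilling: 133 × 0.75 + 5 × 0.25 = 101 ppm.
Deficit to target: 118 − 101 = 17 mg/L.
Mass: 17 mg/L × 795,000 L = 13,520 g cyanuric acid.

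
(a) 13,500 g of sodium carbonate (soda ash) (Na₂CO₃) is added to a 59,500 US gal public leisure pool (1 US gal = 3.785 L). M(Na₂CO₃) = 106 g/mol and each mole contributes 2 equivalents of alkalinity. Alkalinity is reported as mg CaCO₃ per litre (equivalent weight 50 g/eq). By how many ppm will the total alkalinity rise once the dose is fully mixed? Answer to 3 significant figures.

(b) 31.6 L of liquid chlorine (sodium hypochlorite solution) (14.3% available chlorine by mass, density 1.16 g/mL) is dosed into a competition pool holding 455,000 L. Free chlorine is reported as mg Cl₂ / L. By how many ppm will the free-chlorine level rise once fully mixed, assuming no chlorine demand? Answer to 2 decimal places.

(a) Volume: 59,500 US gal × 3.785 L/gal = 225,208 L.
(a) Moles of Na₂CO₃: 13,500 g ÷ 106 g/mol = 127.4 mol → 254.7 eq of alkalinity.
(a) As CaCO₃: 254.7 eq × 50 g/eq = 12,740 g.
(a) Rise: 12,740 g / 225,208 L × 1000 = 56.55 mg/L.

(b) Mass of solution: 31.6 L × 1000 mL/L × 1.16 g/mL = 36,660 g.
(b) Available chlorine delivered: 36,660 g × 0.143 = 5242 g as Cl₂.
(b) Concentration rise: 5242 g / 455,000 L = 11.52 mg/L = 11.52 ppm.

(a) 56.6 ppm; (b) 11.52 ppm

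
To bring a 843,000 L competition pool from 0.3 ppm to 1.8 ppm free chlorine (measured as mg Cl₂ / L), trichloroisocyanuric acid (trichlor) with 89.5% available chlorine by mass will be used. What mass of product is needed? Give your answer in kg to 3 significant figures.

1.41 kg

Chlorine deficit: 1.8 − 0.3 = 1.5 ppm = 1.5 mg/L as Cl₂.
Cl₂ equivalent needed: 1.5 mg/L × 843,000 L = 1,264,000 mg = 1264 g.
Product at 89.5% available chlorine: 1264 / 0.895 = 1413 g.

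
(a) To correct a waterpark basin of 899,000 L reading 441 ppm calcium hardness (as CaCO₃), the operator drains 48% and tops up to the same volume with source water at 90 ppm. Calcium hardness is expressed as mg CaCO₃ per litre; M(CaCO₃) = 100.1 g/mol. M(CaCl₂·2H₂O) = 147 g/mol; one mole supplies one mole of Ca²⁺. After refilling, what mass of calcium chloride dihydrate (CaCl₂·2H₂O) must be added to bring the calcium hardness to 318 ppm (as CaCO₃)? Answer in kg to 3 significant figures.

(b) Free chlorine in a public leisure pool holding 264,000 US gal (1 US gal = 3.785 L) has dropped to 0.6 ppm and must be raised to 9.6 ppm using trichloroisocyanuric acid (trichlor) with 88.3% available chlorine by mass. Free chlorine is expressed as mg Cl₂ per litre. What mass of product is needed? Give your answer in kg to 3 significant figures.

(a) 60.0 kg; (b) 10.2 kg

(a) After draining 48% and refilling: 441 × 0.52 + 90 × 0.48 = 272.52 ppm.
(a) Deficit to target: 318 − 272.52 = 45.48 mg/L.
(a) As CaCO₃: 45.48 mg/L × 899,000 L = 40,890 g; ÷ 100.1 = 408.5 mol Ca²⁺.
(a) Mass: 408.5 × 147 = 60,040 g.

(b) Volume: 264,000 US gal × 3.785 L/gal = 999,240 L.
(b) Chlorine deficit: 9.6 − 0.6 = 9 ppm = 9 mg/L as Cl₂.
(b) Cl₂ equivalent needed: 9 mg/L × 999,240 L = 8,993,000 mg = 8993 g.
(b) Product at 88.3% available chlorine: 8993 / 0.883 = 10,180 g.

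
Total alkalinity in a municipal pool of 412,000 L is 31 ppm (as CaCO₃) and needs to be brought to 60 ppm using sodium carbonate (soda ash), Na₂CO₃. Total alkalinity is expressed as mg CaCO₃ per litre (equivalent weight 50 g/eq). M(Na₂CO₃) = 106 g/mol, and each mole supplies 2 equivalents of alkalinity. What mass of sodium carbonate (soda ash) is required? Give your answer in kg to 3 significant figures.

12.7 kg

Alkalinity to add: (60 − 31) = 29 mg/L as CaCO₃ × 412,000 L = 11,950 g as CaCO₃.
Equivalents: 11,950 g ÷ 50 g/eq = 239 eq.
Each mole of Na₂CO₃ supplies 2 eq, so 239 / 2 = 119.5 mol.
Mass: 119.5 mol × 106 g/mol = 12,660 g.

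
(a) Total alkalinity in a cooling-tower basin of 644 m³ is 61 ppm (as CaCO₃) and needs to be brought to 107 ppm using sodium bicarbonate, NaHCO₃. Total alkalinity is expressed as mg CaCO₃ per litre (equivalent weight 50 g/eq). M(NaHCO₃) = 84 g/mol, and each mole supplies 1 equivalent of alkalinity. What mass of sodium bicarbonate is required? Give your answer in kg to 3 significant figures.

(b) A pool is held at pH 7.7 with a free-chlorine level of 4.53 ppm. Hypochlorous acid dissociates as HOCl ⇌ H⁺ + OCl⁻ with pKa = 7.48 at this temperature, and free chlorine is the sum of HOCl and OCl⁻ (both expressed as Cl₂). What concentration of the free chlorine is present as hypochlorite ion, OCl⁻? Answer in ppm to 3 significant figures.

(a) 49.8 kg; (b) 2.83 ppm

(a) Volume: 644 m³ = 644,000 L.
(a) Alkalinity to add: (107 − 61) = 46 mg/L as CaCO₃ × 644,000 L = 29,620 g as CaCO₃.
(a) Equivalents: 29,620 g ÷ 50 g/eq = 592.5 eq.
(a) NaHCO₃ supplies 1 eq per mole → 592.5 mol.
(a) Mass: 592.5 mol × 84 g/mol = 49,770 g.

(b) [OCl⁻]/[HOCl] = 10^(pH − pKa) = 10^(7.7 − 7.48) = 10^0.22 = 1.66.
(b) Fraction as HOCl = 1 / (1 + 1.66) = 0.376.
(b) OCl⁻ = (1 − 0.376) × 4.53 ppm = 2.827 ppm.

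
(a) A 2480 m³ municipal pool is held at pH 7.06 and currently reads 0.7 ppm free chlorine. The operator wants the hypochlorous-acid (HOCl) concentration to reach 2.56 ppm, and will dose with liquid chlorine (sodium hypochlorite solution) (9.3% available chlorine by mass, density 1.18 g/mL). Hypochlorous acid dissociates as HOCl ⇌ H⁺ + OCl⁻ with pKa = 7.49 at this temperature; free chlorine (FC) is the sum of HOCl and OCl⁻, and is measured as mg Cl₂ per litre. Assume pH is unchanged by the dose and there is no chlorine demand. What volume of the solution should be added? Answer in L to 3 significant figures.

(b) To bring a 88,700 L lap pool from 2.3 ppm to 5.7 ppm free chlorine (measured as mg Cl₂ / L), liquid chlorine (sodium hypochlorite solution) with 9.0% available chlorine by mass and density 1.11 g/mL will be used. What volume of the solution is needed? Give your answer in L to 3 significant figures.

(a) 63.5 L; (b) 3.02 L

(a) Volume: 2480 m³ = 2,480,000 L.
(a) [OCl⁻]/[HOCl] = 10^(pH − pKa) = 10^(7.06 − 7.49) = 0.3715; fraction as HOCl = 1/(1 + 0.3715) = 0.7291.
(a) Free chlorine required for 2.56 ppm HOCl: 2.56 / 0.7291 = 3.511 ppm.
(a) FC to add: 3.511 − 0.7 = 2.811 mg/L as Cl₂.
(a) Cl₂ equivalent: 2.811 mg/L × 2,480,000 L = 6972 g.
(a) Product at 9.3% available Cl: 6972 / 0.093 = 74,960 g.
(a) Volume: 74,960 g ÷ 1.18 g/mL = 63,530 mL.

(b) Chlorine deficit: 5.7 − 2.3 = 3.4 ppm = 3.4 mg/L as Cl₂.
(b) Cl₂ equivalent needed: 3.4 mg/L × 88,700 L = 301,600 mg = 301.6 g.
(b) Product at 9.0% available chlorine: 301.6 / 0.09 = 3351 g.
(b) Volume at density 1.11 g/mL: 3351 g ÷ 1.11 g/mL = 3019 mL.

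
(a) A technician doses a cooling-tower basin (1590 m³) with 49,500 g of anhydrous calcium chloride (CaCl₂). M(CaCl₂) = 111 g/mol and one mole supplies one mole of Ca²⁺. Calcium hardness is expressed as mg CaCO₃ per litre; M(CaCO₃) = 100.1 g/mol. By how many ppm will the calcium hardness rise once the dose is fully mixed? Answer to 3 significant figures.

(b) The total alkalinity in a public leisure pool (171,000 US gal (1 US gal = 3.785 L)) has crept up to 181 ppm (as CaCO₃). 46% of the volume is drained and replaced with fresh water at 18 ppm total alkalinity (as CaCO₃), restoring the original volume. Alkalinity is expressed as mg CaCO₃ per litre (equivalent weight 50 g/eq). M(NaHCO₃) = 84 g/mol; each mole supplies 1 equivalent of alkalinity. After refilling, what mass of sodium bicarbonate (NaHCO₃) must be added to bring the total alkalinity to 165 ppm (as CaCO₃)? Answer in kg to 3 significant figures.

(a) 28.1 ppm; (b) 64.1 kg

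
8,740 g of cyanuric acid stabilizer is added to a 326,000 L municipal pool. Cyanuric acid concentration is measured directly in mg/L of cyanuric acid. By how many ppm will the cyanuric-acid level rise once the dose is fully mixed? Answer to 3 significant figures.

Rise: 8,740 g / 326,000 L × 1000 = 26.81 mg/L.

26.8 ppm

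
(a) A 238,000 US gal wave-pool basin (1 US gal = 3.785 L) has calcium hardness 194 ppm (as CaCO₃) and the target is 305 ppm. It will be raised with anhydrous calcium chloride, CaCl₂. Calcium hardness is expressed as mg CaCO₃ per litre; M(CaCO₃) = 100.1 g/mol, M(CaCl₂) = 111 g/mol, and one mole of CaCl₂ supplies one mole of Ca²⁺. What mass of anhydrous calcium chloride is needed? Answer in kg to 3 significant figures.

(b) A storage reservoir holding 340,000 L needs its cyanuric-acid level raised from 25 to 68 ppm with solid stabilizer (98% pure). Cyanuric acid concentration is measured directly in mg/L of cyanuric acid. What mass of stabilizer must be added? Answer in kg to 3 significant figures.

(a) Volume: 238,000 US gal × 3.785 L/gal = 900,830 L.
(a) Hardness to add: (305 − 194) = 111 mg/L as CaCO₃ × 900,830 L = 99,990 g as CaCO₃.
(a) Moles of Ca²⁺ (1 mol Ca²⁺ ≡ 1 mol CaCO₃): 99,990 / 100.1 g/mol = 998.9 mol.
(a) Mass of CaCl₂: 998.9 × 111 = 110,900 g.

(b) CYA to add: (68 − 25) = 43 mg/L × 340,000 L = 14,620 g cyanuric acid.
(b) At 98% purity: 14,620 / 0.98 = 14,920 g product.

(a) 111 kg; (b) 14.9 kg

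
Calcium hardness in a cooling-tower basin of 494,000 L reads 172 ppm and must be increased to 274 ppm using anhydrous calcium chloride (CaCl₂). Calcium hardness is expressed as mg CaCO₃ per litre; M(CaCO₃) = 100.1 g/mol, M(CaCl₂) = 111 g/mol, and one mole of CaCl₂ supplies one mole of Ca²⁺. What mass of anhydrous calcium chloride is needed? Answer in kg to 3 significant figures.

Hardness to add: (274 − 172) = 102 mg/L as CaCO₃ × 494,000 L = 50,390 g as CaCO₃.
Moles of Ca²⁺ (1 mol Ca²⁺ ≡ 1 mol CaCO₃): 50,390 / 100.1 g/mol = 503.4 mol.
Mass of CaCl₂: 503.4 × 111 = 55,870 g.

55.9 kg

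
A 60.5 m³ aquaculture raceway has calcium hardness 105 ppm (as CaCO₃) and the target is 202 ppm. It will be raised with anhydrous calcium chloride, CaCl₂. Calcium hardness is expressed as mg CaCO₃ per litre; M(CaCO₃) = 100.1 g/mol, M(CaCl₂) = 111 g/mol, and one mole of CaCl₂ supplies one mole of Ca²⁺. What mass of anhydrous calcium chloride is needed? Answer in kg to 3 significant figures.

Volume: 60.5 m³ = 60,500 L.
Hardness to add: (202 − 105) = 97 mg/L as CaCO₃ × 60,500 L = 5868 g as CaCO₃.
Moles of Ca²⁺ (1 mol Ca²⁺ ≡ 1 mol CaCO₃): 5868 / 100.1 g/mol = 58.63 mol.
Mass of CaCl₂: 58.63 × 111 = 6508 g.

6.51 kg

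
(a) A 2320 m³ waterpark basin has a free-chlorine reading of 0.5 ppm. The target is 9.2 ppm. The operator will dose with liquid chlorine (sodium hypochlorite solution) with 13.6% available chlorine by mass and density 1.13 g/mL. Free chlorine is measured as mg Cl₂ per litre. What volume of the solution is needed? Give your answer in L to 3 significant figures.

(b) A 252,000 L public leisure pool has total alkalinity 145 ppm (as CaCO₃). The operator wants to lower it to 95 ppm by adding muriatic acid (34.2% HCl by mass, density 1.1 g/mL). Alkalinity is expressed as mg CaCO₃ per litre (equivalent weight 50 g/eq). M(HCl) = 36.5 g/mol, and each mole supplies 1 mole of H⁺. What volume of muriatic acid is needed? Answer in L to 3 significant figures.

(a) Volume: 2320 m³ = 2,320,000 L.
(a) Chlorine deficit: 9.2 − 0.5 = 8.7 ppm = 8.7 mg/L as Cl₂.
(a) Cl₂ equivalent needed: 8.7 mg/L × 2,320,000 L = 20,180,000 mg = 20,180 g.
(a) Product at 13.6% available chlorine: 20,180 / 0.136 = 148,400 g.
(a) Volume at density 1.13 g/mL: 148,400 g ÷ 1.13 g/mL = 131,300 mL.

(b) Alkalinity to neutralize: (145 − 95) = 50 mg/L as CaCO₃ × 252,000 L = 12,600 g as CaCO₃.
(b) Equivalents of H⁺ required: 12,600 ÷ 50 g/eq = 252 eq = 252 mol HCl.
(b) Mass of HCl: 252 × 36.5 = 9198 g.
(b) Mass of 34.2% solution: 9198 / 0.342 = 26,890 g.
(b) Volume: 26,890 g ÷ 1.1 g/mL = 24,450 mL.

(a) 131 L; (b) 24.4 L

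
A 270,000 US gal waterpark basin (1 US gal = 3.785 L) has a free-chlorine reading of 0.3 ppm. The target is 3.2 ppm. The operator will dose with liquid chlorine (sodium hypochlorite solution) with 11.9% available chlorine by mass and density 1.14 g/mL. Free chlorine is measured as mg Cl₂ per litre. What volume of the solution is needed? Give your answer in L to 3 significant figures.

Volume: 270,000 US gal × 3.785 L/gal = 1,021,950 L.
Chlorine deficit: 3.2 − 0.3 = 2.9 ppm = 2.9 mg/L as Cl₂.
Cl₂ equivalent needed: 2.9 mg/L × 1,021,950 L = 2,964,000 mg = 2964 g.
Product at 11.9% available chlorine: 2964 / 0.119 = 24,900 g.
Volume at density 1.14 g/mL: 24,900 g ÷ 1.14 g/mL = 21,850 mL.

21.8 L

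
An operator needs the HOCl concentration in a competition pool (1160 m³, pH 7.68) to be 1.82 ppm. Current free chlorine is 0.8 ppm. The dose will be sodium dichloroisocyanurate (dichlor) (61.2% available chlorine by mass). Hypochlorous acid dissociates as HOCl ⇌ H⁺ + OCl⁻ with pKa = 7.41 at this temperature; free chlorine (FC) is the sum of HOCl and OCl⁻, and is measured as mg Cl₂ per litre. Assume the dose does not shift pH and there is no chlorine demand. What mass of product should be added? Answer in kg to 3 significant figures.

8.36 kg

Volume: 1160 m³ = 1,160,000 L.
[OCl⁻]/[HOCl] = 10^(pH − pKa) = 10^(7.68 − 7.41) = 1.862; fraction as HOCl = 1/(1 + 1.862) = 0.3494.
Free chlorine required for 1.82 ppm HOCl: 1.82 / 0.3494 = 5.209 ppm.
FC to add: 5.209 − 0.8 = 4.409 mg/L as Cl₂.
Cl₂ equivalent: 4.409 mg/L × 1,160,000 L = 5114 g.
Product at 61.2% available Cl: 5114 / 0.612 = 8357 g.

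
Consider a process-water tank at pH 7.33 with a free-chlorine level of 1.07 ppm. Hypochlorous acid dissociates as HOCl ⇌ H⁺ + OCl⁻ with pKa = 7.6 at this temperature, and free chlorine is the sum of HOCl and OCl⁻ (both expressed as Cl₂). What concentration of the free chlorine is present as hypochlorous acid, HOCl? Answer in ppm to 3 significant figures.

0.696 ppm

[OCl⁻]/[HOCl] = 10^(pH − pKa) = 10^(7.33 − 7.6) = 10^-0.27 = 0.537.
Fraction as HOCl = 1 / (1 + 0.537) = 0.6506.
HOCl = 0.6506 × 1.07 ppm = 0.6961 ppm.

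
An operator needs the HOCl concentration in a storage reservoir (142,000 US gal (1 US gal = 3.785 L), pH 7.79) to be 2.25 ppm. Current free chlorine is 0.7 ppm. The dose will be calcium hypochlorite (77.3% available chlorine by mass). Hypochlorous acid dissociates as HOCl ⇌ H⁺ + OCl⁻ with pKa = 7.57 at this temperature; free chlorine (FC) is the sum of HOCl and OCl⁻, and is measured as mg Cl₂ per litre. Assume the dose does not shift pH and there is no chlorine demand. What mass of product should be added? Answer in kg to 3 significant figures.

Volume: 142,000 US gal × 3.785 L/gal = 537,470 L.
[OCl⁻]/[HOCl] = 10^(pH − pKa) = 10^(7.79 − 7.57) = 1.66; fraction as HOCl = 1/(1 + 1.66) = 0.376.
Free chlorine required for 2.25 ppm HOCl: 2.25 / 0.376 = 5.984 ppm.
FC to add: 5.984 − 0.7 = 5.284 mg/L as Cl₂.
Cl₂ equivalent: 5.284 mg/L × 537,470 L = 2840 g.
Product at 77.3% available Cl: 2840 / 0.773 = 3674 g.

3.67 kg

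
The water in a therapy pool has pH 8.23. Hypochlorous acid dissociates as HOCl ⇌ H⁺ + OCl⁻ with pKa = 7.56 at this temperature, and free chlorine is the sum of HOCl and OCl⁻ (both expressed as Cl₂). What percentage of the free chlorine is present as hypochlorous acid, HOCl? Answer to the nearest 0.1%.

[OCl⁻]/[HOCl] = 10^(pH − pKa) = 10^(8.23 − 7.56) = 10^0.67 = 4.677.
Fraction as HOCl = 1 / (1 + 4.677) = 0.1761.

17.6%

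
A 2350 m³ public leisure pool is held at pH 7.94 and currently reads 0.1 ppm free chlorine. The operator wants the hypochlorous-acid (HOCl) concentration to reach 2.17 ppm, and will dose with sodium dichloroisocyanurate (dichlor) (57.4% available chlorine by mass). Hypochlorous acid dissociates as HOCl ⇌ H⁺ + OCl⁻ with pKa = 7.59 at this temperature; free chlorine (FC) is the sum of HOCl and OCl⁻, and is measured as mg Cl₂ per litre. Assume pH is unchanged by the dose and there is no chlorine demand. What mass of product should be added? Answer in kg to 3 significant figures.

28.4 kg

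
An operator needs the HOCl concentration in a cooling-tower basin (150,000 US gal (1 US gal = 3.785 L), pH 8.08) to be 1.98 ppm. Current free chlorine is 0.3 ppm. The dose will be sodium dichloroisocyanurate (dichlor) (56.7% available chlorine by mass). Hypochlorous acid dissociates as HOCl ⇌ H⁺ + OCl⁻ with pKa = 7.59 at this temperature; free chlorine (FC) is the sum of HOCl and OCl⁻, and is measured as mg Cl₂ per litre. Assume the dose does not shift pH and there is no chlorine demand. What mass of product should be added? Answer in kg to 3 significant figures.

7.81 kg

Volume: 150,000 US gal × 3.785 L/gal = 567,750 L.
[OCl⁻]/[HOCl] = 10^(pH − pKa) = 10^(8.08 − 7.59) = 3.09; fraction as HOCl = 1/(1 + 3.09) = 0.2445.
Free chlorine required for 1.98 ppm HOCl: 1.98 / 0.2445 = 8.099 ppm.
FC to add: 8.099 − 0.3 = 7.799 mg/L as Cl₂.
Cl₂ equivalent: 7.799 mg/L × 567,750 L = 4428 g.
Product at 56.7% available Cl: 4428 / 0.567 = 7809 g.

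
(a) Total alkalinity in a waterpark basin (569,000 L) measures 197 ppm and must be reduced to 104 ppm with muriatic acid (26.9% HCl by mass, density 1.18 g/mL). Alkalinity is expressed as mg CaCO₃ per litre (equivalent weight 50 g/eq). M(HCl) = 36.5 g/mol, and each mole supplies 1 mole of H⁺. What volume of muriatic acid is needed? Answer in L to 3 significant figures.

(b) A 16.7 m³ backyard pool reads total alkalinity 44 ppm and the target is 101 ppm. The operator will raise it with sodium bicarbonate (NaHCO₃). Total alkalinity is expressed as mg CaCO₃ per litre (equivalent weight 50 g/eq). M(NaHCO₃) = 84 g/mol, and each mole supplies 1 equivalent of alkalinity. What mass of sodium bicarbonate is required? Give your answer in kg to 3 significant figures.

(a) Alkalinity to neutralize: (197 − 104) = 93 mg/L as CaCO₃ × 569,000 L = 52,920 g as CaCO₃.
(a) Equivalents of H⁺ required: 52,920 ÷ 50 g/eq = 1058 eq = 1058 mol HCl.
(a) Mass of HCl: 1058 × 36.5 = 38,630 g.
(a) Mass of 26.9% solution: 38,630 / 0.269 = 143,600 g.
(a) Volume: 143,600 g ÷ 1.18 g/mL = 121,700 mL.

(b) Volume: 16.7 m³ = 16,700 L.
(b) Alkalinity to add: (101 − 44) = 57 mg/L as CaCO₃ × 16,700 L = 951.9 g as CaCO₃.
(b) Equivalents: 951.9 g ÷ 50 g/eq = 19.04 eq.
(b) NaHCO₃ supplies 1 eq per mole → 19.04 mol.
(b) Mass: 19.04 mol × 84 g/mol = 1599 g.

(a) 122 L; (b) 1.60 kg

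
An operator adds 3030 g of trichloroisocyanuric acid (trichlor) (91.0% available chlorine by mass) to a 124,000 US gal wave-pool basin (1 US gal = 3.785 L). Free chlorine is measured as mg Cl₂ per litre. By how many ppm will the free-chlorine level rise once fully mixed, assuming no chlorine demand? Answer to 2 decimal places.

5.87 ppm

Volume: 124,000 US gal × 3.785 L/gal = 469,340 L.
Available chlorine delivered: 3030 g × 0.91 = 2757 g as Cl₂.
Concentration rise: 2757 g / 469,340 L = 5.875 mg/L = 5.87 ppm.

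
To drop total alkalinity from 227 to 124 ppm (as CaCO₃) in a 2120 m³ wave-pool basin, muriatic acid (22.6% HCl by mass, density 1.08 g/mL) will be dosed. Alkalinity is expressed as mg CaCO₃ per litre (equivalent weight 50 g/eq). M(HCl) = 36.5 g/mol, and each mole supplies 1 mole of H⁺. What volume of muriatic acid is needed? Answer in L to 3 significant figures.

653 L

Volume: 2120 m³ = 2,120,000 L.
Alkalinity to neutralize: (227 − 124) = 103 mg/L as CaCO₃ × 2,120,000 L = 218,400 g as CaCO₃.
Equivalents of H⁺ required: 218,400 ÷ 50 g/eq = 4367 eq = 4367 mol HCl.
Mass of HCl: 4367 × 36.5 = 159,400 g.
Mass of 22.6% solution: 159,400 / 0.226 = 705,300 g.
Volume: 705,300 g ÷ 1.08 g/mL = 653,100 mL.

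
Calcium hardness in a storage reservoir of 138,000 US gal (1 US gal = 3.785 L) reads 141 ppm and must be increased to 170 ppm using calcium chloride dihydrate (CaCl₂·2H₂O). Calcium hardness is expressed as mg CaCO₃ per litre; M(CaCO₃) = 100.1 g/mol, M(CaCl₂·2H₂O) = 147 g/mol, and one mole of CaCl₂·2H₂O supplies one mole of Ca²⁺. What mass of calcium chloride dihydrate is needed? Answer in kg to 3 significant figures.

Volume: 138,000 US gal × 3.785 L/gal = 522,330 L.
Hardness to add: (170 − 141) = 29 mg/L as CaCO₃ × 522,330 L = 15,150 g as CaCO₃.
Moles of Ca²⁺ (1 mol Ca²⁺ ≡ 1 mol CaCO₃): 15,150 / 100.1 g/mol = 151.3 mol.
Mass of CaCl₂·2H₂O: 151.3 × 147 = 22,240 g.

22.2 kg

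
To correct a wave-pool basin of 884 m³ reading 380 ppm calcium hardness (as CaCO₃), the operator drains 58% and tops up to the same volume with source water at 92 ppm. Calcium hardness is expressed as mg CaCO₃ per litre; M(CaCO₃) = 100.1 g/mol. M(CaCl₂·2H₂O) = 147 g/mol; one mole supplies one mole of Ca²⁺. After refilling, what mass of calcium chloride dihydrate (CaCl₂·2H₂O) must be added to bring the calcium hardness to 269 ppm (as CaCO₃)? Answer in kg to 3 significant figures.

Volume: 884 m³ = 884,000 L.
After draining 58% and refilling: 380 × 0.42 + 92 × 0.58 = 212.96 ppm.
Deficit to target: 269 − 212.96 = 56.04 mg/L.
As CaCO₃: 56.04 mg/L × 884,000 L = 49,540 g; ÷ 100.1 = 494.9 mol Ca²⁺.
Mass: 494.9 × 147 = 72,750 g.

72.8 kg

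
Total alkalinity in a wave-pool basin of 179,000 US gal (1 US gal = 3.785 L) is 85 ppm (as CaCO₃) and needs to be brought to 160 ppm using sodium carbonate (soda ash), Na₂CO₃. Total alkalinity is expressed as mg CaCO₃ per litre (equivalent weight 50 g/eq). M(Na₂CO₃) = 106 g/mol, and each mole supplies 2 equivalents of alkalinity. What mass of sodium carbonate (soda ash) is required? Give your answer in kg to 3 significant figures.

Volume: 179,000 US gal × 3.785 L/gal = 677,515 L.
Alkalinity to add: (160 − 85) = 75 mg/L as CaCO₃ × 677,515 L = 50,810 g as CaCO₃.
Equivalents: 50,810 g ÷ 50 g/eq = 1016 eq.
Each mole of Na₂CO₃ supplies 2 eq, so 1016 / 2 = 508.1 mol.
Mass: 508.1 mol × 106 g/mol = 53,860 g.

53.9 kg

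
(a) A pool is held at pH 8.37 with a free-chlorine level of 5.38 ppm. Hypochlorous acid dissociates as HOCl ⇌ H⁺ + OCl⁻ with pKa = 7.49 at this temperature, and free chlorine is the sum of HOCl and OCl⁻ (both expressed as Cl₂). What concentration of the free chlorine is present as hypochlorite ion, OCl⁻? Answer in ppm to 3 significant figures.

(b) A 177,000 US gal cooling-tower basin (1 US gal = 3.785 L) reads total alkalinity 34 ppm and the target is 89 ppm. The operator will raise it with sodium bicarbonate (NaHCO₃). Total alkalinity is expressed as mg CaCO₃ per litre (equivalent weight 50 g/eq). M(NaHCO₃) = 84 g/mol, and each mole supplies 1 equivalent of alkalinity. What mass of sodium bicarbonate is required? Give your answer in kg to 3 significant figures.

(a) 4.75 ppm; (b) 61.9 kg

(a) [OCl⁻]/[HOCl] = 10^(pH − pKa) = 10^(8.37 − 7.49) = 10^0.88 = 7.586.
(a) Fraction as HOCl = 1 / (1 + 7.586) = 0.1165.
(a) OCl⁻ = (1 − 0.1165) × 5.38 ppm = 4.753 ppm.

(b) Volume: 177,000 US gal × 3.785 L/gal = 669,945 L.
(b) Alkalinity to add: (89 − 34) = 55 mg/L as CaCO₃ × 669,945 L = 36,850 g as CaCO₃.
(b) Equivalents: 36,850 g ÷ 50 g/eq = 736.9 eq.
(b) NaHCO₃ supplies 1 eq per mole → 736.9 mol.
(b) Mass: 736.9 mol × 84 g/mol = 61,900 g.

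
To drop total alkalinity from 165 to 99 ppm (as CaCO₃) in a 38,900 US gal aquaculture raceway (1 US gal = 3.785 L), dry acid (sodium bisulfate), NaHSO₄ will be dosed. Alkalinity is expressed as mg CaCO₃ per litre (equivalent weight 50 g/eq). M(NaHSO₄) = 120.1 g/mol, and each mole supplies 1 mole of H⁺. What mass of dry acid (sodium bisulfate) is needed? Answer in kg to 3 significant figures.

Volume: 38,900 US gal × 3.785 L/gal = 147,236 L.
Alkalinity to neutralize: (165 − 99) = 66 mg/L as CaCO₃ × 147,236 L = 9718 g as CaCO₃.
Equivalents of H⁺ required: 9718 ÷ 50 g/eq = 194.4 eq = 194.4 mol NaHSO₄.
Mass of NaHSO₄: 194.4 × 120.1 = 23,340 g.

23.3 kg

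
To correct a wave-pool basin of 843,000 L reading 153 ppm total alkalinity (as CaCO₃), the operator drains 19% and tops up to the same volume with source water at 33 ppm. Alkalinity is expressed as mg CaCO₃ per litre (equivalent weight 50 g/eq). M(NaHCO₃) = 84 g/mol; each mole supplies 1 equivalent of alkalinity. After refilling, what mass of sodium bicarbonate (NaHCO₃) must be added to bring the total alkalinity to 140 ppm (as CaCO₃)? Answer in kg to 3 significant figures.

After draining 19% and refilling: 153 × 0.81 + 33 × 0.19 = 130.2 ppm.
Deficit to target: 140 − 130.2 = 9.8 mg/L.
As CaCO₃: 9.8 mg/L × 843,000 L = 8261 g; ÷ 50 g/eq ÷ 1 = 165.2 mol NaHCO₃.
Mass: 165.2 × 84 = 13,880 g.

13.9 kg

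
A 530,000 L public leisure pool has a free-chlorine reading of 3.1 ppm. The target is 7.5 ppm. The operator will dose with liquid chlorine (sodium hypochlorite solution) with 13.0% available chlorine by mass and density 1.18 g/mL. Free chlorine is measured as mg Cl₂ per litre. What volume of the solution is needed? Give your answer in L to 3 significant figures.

Chlorine deficit: 7.5 − 3.1 = 4.4 ppm = 4.4 mg/L as Cl₂.
Cl₂ equivalent needed: 4.4 mg/L × 530,000 L = 2,332,000 mg = 2332 g.
Product at 13.0% available chlorine: 2332 / 0.13 = 17,940 g.
Volume at density 1.18 g/mL: 17,940 g ÷ 1.18 g/mL = 15,200 mL.

15.2 L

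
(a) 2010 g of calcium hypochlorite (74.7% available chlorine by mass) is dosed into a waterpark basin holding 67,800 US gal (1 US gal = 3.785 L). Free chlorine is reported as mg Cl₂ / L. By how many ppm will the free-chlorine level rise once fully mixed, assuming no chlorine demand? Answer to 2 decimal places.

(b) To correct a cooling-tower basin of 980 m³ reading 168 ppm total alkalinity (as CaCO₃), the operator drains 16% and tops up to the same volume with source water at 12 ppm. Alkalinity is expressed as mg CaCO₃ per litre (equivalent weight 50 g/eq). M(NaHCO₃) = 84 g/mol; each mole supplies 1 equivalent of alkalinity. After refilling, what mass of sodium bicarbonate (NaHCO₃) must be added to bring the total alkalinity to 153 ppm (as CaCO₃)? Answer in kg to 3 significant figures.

(a) Volume: 67,800 US gal × 3.785 L/gal = 256,623 L.
(a) Available chlorine delivered: 2010 g × 0.747 = 1501 g as Cl₂.
(a) Concentration rise: 1501 g / 256,623 L = 5.851 mg/L = 5.85 ppm.

(b) Volume: 980 m³ = 980,000 L.
(b) After draining 16% and refilling: 168 × 0.84 + 12 × 0.16 = 143.04 ppm.
(b) Deficit to target: 153 − 143.04 = 9.96 mg/L.
(b) As CaCO₃: 9.96 mg/L × 980,000 L = 9761 g; ÷ 50 g/eq ÷ 1 = 195.2 mol NaHCO₃.
(b) Mass: 195.2 × 84 = 16,400 g.

(a) 5.85 ppm; (b) 16.4 kg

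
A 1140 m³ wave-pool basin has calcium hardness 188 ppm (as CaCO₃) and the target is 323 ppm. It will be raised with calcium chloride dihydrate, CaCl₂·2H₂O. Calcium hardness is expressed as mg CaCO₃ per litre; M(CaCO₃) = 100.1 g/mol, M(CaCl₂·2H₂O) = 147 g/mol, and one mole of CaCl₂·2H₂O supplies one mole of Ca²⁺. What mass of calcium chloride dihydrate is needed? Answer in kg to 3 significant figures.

226 kg

Volume: 1140 m³ = 1,140,000 L.
Hardness to add: (323 − 188) = 135 mg/L as CaCO₃ × 1,140,000 L = 153,900 g as CaCO₃.
Moles of Ca²⁺ (1 mol Ca²⁺ ≡ 1 mol CaCO₃): 153,900 / 100.1 g/mol = 1537 mol.
Mass of CaCl₂·2H₂O: 1537 × 147 = 226,000 g.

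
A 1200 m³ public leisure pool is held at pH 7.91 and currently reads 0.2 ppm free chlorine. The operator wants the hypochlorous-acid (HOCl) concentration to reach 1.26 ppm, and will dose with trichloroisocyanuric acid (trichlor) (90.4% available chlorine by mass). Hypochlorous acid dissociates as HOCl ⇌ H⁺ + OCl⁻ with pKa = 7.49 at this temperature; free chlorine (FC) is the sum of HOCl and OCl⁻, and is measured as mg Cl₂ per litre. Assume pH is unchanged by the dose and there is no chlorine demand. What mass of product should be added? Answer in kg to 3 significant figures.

5.81 kg

Volume: 1200 m³ = 1,200,000 L.
[OCl⁻]/[HOCl] = 10^(pH − pKa) = 10^(7.91 − 7.49) = 2.63; fraction as HOCl = 1/(1 + 2.63) = 0.2755.
Free chlorine required for 1.26 ppm HOCl: 1.26 / 0.2755 = 4.574 ppm.
FC to add: 4.574 − 0.2 = 4.374 mg/L as Cl₂.
Cl₂ equivalent: 4.374 mg/L × 1,200,000 L = 5249 g.
Product at 90.4% available Cl: 5249 / 0.904 = 5806 g.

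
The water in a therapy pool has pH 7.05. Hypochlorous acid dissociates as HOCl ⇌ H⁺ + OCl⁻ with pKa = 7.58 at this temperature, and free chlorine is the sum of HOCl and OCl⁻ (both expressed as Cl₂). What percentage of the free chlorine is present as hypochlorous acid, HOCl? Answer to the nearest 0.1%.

[OCl⁻]/[HOCl] = 10^(pH − pKa) = 10^(7.05 − 7.58) = 10^-0.53 = 0.2951.
Fraction as HOCl = 1 / (1 + 0.2951) = 0.7721.

77.2%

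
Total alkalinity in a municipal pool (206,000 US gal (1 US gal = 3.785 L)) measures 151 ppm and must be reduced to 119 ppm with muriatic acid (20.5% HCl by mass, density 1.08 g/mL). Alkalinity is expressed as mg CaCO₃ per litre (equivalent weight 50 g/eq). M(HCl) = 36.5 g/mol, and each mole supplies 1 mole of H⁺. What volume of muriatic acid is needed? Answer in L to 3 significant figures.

82.3 L

Volume: 206,000 US gal × 3.785 L/gal = 779,710 L.
Alkalinity to neutralize: (151 − 119) = 32 mg/L as CaCO₃ × 779,710 L = 24,950 g as CaCO₃.
Equivalents of H⁺ required: 24,950 ÷ 50 g/eq = 499 eq = 499 mol HCl.
Mass of HCl: 499 × 36.5 = 18,210 g.
Mass of 20.5% solution: 18,210 / 0.205 = 88,850 g.
Volume: 88,850 g ÷ 1.08 g/mL = 82,270 mL.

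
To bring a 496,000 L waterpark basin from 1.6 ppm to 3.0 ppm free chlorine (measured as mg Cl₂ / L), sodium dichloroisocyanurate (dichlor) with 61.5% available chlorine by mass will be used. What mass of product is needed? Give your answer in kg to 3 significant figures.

Chlorine deficit: 3.0 − 1.6 = 1.4 ppm = 1.4 mg/L as Cl₂.
Cl₂ equivalent needed: 1.4 mg/L × 496,000 L = 694,400 mg = 694.4 g.
Product at 61.5% available chlorine: 694.4 / 0.615 = 1129 g.

1.13 kg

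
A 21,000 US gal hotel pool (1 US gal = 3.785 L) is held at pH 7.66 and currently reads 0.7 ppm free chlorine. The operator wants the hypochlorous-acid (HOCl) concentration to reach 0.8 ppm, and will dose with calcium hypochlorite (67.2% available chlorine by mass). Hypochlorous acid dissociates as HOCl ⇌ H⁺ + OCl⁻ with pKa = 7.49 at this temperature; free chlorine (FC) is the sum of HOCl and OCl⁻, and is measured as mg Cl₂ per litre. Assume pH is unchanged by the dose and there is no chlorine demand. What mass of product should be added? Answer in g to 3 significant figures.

152 g

Volume: 21,000 US gal × 3.785 L/gal = 79,485 L.
[OCl⁻]/[HOCl] = 10^(pH − pKa) = 10^(7.66 − 7.49) = 1.479; fraction as HOCl = 1/(1 + 1.479) = 0.4034.
Free chlorine required for 0.8 ppm HOCl: 0.8 / 0.4034 = 1.983 ppm.
FC to add: 1.983 − 0.7 = 1.283 mg/L as Cl₂.
Cl₂ equivalent: 1.283 mg/L × 79,485 L = 102 g.
Product at 67.2% available Cl: 102 / 0.672 = 151.8 g.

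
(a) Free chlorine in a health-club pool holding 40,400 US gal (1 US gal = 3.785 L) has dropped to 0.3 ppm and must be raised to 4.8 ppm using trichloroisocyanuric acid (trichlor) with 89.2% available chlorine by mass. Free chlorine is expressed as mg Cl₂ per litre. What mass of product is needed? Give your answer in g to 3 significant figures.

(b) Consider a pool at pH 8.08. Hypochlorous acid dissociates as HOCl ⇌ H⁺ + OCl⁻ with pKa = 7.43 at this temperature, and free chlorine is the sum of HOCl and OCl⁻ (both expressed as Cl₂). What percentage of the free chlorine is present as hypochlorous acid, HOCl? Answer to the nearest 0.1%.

(a) 771 g; (b) 18.3%

(a) Volume: 40,400 US gal × 3.785 L/gal = 152,914 L.
(a) Chlorine deficit: 4.8 − 0.3 = 4.5 ppm = 4.5 mg/L as Cl₂.
(a) Cl₂ equivalent needed: 4.5 mg/L × 152,914 L = 688,100 mg = 688.1 g.
(a) Product at 89.2% available chlorine: 688.1 / 0.892 = 771.4 g.

(b) [OCl⁻]/[HOCl] = 10^(pH − pKa) = 10^(8.08 − 7.43) = 10^0.65 = 4.467.
(b) Fraction as HOCl = 1 / (1 + 4.467) = 0.1829.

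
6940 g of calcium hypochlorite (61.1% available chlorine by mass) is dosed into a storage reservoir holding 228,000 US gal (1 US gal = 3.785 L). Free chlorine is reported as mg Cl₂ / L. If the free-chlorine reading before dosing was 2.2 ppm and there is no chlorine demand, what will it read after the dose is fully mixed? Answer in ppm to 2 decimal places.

7.11 ppm

Volume: 228,000 US gal × 3.785 L/gal = 862,980 L.
Available chlorine delivered: 6940 g × 0.611 = 4240 g as Cl₂.
Concentration rise: 4240 g / 862,980 L = 4.914 mg/L = 4.91 ppm.
Final FC: 2.2 + 4.91 = 7.11 ppm.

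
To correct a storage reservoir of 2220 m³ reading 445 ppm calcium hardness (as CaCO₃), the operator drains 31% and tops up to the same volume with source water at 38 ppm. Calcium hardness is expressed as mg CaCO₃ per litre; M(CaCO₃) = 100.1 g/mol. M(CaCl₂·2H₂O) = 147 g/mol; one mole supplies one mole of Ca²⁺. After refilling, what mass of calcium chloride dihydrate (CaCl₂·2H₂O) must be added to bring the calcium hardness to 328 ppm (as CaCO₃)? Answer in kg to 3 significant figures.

29.9 kg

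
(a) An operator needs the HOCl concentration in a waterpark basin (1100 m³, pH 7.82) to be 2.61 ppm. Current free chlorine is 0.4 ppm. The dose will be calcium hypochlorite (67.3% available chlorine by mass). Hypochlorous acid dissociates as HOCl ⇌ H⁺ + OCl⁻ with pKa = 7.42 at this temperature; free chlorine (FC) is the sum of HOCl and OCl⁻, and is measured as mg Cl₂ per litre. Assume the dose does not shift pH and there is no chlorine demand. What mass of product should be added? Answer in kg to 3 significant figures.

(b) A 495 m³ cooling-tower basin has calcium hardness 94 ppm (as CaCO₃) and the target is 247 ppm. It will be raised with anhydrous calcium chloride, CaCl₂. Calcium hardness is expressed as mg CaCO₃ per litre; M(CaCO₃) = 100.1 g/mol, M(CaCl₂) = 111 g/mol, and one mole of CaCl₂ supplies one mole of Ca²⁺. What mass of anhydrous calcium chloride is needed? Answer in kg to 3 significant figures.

(a) 14.3 kg; (b) 84.0 kg

(a) Volume: 1100 m³ = 1,100,000 L.
(a) [OCl⁻]/[HOCl] = 10^(pH − pKa) = 10^(7.82 − 7.42) = 2.512; fraction as HOCl = 1/(1 + 2.512) = 0.2847.
(a) Free chlorine required for 2.61 ppm HOCl: 2.61 / 0.2847 = 9.166 ppm.
(a) FC to add: 9.166 − 0.4 = 8.766 mg/L as Cl₂.
(a) Cl₂ equivalent: 8.766 mg/L × 1,100,000 L = 9643 g.
(a) Product at 67.3% available Cl: 9643 / 0.673 = 14,330 g.

(b) Volume: 495 m³ = 495,000 L.
(b) Hardness to add: (247 − 94) = 153 mg/L as CaCO₃ × 495,000 L = 75,740 g as CaCO₃.
(b) Moles of Ca²⁺ (1 mol Ca²⁺ ≡ 1 mol CaCO₃): 75,740 / 100.1 g/mol = 756.6 mol.
(b) Mass of CaCl₂: 756.6 × 111 = 83,980 g.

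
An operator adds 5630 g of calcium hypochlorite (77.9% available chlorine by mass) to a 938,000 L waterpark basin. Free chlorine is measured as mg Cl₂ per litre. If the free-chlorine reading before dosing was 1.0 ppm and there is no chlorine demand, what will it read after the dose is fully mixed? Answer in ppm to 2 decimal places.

Available chlorine delivered: 5630 g × 0.779 = 4386 g as Cl₂.
Concentration rise: 4386 g / 938,000 L = 4.676 mg/L = 4.68 ppm.
Final FC: 1.0 + 4.68 = 5.68 ppm.

5.68 ppm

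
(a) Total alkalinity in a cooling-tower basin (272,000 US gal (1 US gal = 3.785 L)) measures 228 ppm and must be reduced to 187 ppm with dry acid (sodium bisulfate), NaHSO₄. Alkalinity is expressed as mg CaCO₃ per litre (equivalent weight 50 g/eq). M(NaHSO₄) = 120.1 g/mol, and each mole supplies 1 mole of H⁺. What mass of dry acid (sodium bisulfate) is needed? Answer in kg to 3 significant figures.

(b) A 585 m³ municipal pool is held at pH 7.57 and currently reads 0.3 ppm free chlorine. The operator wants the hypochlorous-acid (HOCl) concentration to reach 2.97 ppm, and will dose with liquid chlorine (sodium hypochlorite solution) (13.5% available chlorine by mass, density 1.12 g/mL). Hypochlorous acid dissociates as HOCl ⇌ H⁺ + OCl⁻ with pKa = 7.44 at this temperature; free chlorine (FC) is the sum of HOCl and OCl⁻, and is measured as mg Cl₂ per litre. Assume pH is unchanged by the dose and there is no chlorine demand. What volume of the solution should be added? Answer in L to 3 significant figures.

(a) Volume: 272,000 US gal × 3.785 L/gal = 1,029,520 L.
(a) Alkalinity to neutralize: (228 − 187) = 41 mg/L as CaCO₃ × 1,029,520 L = 42,210 g as CaCO₃.
(a) Equivalents of H⁺ required: 42,210 ÷ 50 g/eq = 844.2 eq = 844.2 mol NaHSO₄.
(a) Mass of NaHSO₄: 844.2 × 120.1 = 101,400 g.

(b) Volume: 585 m³ = 585,000 L.
(b) [OCl⁻]/[HOCl] = 10^(pH − pKa) = 10^(7.57 − 7.44) = 1.349; fraction as HOCl = 1/(1 + 1.349) = 0.4257.
(b) Free chlorine required for 2.97 ppm HOCl: 2.97 / 0.4257 = 6.976 ppm.
(b) FC to add: 6.976 − 0.3 = 6.676 mg/L as Cl₂.
(b) Cl₂ equivalent: 6.676 mg/L × 585,000 L = 3906 g.
(b) Product at 13.5% available Cl: 3906 / 0.135 = 28,930 g.
(b) Volume: 28,930 g ÷ 1.12 g/mL = 25,830 mL.

(a) 101 kg; (b) 25.8 L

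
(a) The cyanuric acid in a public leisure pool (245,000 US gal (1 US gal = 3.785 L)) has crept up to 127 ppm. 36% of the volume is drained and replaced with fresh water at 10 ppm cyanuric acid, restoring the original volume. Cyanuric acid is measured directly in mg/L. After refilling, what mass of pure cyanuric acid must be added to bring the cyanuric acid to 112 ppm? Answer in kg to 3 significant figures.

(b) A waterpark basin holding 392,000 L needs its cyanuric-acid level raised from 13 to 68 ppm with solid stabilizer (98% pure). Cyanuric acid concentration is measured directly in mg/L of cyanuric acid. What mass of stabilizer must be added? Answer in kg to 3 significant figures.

(a) Volume: 245,000 US gal × 3.785 L/gal = 927,325 L.
(a) After draining 36% and refilling: 127 × 0.64 + 10 × 0.36 = 84.88 ppm.
(a) Deficit to target: 112 − 84.88 = 27.12 mg/L.
(a) Mass: 27.12 mg/L × 927,325 L = 25,150 g cyanuric acid.

(b) CYA to add: (68 − 13) = 55 mg/L × 392,000 L = 21,560 g cyanuric acid.
(b) At 98% purity: 21,560 / 0.98 = 22,000 g product.

(a) 25.1 kg; (b) 22.0 kg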